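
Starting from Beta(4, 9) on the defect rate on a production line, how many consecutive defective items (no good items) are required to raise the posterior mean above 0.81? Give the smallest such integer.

After k defective items and 0 good items the posterior is Beta(4+k, 9), with mean (4+k)/(4+9+k).
Set (4+k)/(13+k) > 0.81 and solve: k > (0.81·13 − 4)/(1 − 0.81) = 34.368.
The smallest integer exceeding 34.368 is 35.

k = 35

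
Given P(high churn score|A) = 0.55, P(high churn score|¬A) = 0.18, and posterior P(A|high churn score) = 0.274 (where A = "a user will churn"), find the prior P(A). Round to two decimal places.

In odds form, posterior odds = prior odds × likelihood ratio, so prior odds = posterior odds ÷ LR.
Posterior odds = 0.274/(1−0.274) = 0.3774. LR = 0.55/0.18 = 3.0556.
Prior odds = 0.3774/3.0556 = 0.1235, so P(A) = 0.1235/(1+0.1235) ≈ 0.11.

P(A) = 0.11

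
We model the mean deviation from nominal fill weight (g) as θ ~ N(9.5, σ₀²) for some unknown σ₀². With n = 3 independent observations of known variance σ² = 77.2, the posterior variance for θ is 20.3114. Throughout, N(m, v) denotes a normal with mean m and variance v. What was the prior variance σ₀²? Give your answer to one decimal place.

σ₀² = 96.4

For the Normal–Normal model with known σ², precisions add: τ_n = τ₀ + n/σ².
So 1/σ₀² = 1/20.3114 − 3/77.2 = 0.049233 − 0.038860 = 0.010373.
Hence σ₀² = 1/0.010373 ≈ 96.4.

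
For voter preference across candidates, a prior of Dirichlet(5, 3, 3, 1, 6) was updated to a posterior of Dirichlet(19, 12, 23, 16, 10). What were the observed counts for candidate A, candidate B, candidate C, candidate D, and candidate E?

counts (14, 9, 20, 15, 4)

For a Dirichlet(α) prior with multinomial counts c, the posterior is Dirichlet(α + c) componentwise.
Counts are posterior − prior componentwise: 19−5=14, 12−3=9, 23−3=20, 16−1=15, 10−6=4.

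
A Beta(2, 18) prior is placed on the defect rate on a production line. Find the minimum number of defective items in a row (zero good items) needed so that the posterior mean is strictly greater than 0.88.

After k defective items and 0 good items the posterior is Beta(2+k, 18), with mean (2+k)/(2+18+k).
Set (2+k)/(20+k) > 0.88 and solve: k > (0.88·20 − 2)/(1 − 0.88) = 130.000.
The smallest integer exceeding 130.000 is 131, and checking k=131: (133)/(151) = 0.8808 > 0.88.

k = 131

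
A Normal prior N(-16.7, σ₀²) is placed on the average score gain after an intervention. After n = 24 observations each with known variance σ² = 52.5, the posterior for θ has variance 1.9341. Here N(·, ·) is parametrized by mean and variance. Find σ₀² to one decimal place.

Posterior precision equals prior precision plus data precision: 1/σ_n² = 1/σ₀² + n/σ².
So 1/σ₀² = 1/1.9341 − 24/52.5 = 0.517036 − 0.457143 = 0.059893.
Hence σ₀² = 1/0.059893 ≈ 16.7.

σ₀² = 16.7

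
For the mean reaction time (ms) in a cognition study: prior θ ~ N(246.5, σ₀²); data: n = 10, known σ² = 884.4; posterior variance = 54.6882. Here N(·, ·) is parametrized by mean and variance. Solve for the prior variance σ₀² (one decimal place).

σ₀² = 143.3

For the Normal–Normal model with known σ², precisions add: τ_n = τ₀ + n/σ².
So 1/σ₀² = 1/54.6882 − 10/884.4 = 0.018285 − 0.011307 = 0.006978.
Hence σ₀² = 1/0.006978 ≈ 143.3.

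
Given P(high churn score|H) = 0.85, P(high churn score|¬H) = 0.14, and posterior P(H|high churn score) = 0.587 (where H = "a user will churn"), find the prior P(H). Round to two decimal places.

In odds form, posterior odds = prior odds × likelihood ratio, so prior odds = posterior odds ÷ LR.
Posterior odds = 0.587/(1−0.587) = 1.4213. LR = 0.85/0.14 = 6.0714.
Prior odds = 1.4213/6.0714 = 0.2341, so P(H) = 0.2341/(1+0.2341) ≈ 0.19.

P(H) = 0.19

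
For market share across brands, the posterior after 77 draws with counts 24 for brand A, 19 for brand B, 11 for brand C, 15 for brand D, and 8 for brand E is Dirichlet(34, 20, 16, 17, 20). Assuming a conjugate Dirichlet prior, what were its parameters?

For a Dirichlet(α) prior with multinomial counts c, the posterior is Dirichlet(α + c) componentwise.
Subtract each count from the matching posterior parameter: 34−24=10, 20−19=1, 16−11=5, 17−15=2, 20−8=12.

Dirichlet(10, 1, 5, 2, 12)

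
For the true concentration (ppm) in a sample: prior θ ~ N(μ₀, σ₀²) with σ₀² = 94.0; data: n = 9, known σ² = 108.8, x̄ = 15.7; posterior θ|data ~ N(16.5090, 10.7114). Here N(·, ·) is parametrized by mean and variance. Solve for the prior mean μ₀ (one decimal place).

The posterior mean is a precision-weighted average: μ_n = (τ₀μ₀ + τ_data·x̄)/(τ₀+τ_data), with τ₀=1/σ₀² and τ_data=n/σ².
Here τ₀ = 1/94.0 = 0.010638 and τ_data = 9/108.8 = 0.082721, so τ_n = 0.093359.
Rearranging for μ₀: μ₀ = (μ_n·τ_n − τ_data·x̄)/τ₀ = (16.5090·0.093359 − 0.082721·15.7) / 0.010638 = 0.242544/0.010638 ≈ 22.8.

μ₀ = 22.8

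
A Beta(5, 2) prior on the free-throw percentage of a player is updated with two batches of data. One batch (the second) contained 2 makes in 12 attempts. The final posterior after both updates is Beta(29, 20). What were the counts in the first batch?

Sequential conjugate updates are equivalent to a single update on the pooled data, so total successes = posterior α − prior α and total failures = posterior β − prior β.
Total across both batches: 29−5=24 makes, 20−2=18 misses.
Subtract the second batch: 24−2=22 makes and 18−10=8 misses.

22 makes and 8 misses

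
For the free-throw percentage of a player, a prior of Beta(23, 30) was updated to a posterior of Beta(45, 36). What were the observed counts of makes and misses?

22 makes and 6 misses

Under Beta–binomial conjugacy the posterior parameters are (α+s, β+f).
So s = 45 − 23 = 22 and f = 36 − 30 = 6.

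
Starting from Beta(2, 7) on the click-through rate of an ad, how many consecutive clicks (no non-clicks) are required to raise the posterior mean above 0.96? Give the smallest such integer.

After k clicks and 0 non-clicks the posterior is Beta(2+k, 7), with mean (2+k)/(2+7+k).
Set (2+k)/(9+k) > 0.96 and solve: k > (0.96·9 − 2)/(1 − 0.96) = 166.000.
The smallest integer exceeding 166.000 is 167.

k = 167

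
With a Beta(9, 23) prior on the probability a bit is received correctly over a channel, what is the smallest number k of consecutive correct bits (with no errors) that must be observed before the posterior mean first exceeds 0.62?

k = 29

After k correct bits and 0 errors the posterior is Beta(9+k, 23), with mean (9+k)/(9+23+k).
Set (9+k)/(32+k) > 0.62 and solve: k > (0.62·32 − 9)/(1 − 0.62) = 28.526.
The smallest integer exceeding 28.526 is 29.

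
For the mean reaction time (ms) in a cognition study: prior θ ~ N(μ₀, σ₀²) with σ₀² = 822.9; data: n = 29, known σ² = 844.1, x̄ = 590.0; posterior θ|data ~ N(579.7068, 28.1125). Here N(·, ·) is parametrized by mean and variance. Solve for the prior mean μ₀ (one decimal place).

With known observation variance, the Normal–Normal posterior has precision τ_n = τ₀ + n/σ² and mean μ_n = (τ₀μ₀ + (n/σ²)x̄)/τ_n.
Here τ₀ = 1/822.9 = 0.001215 and τ_data = 29/844.1 = 0.034356, so τ_n = 0.035571.
Rearranging for μ₀: μ₀ = (μ_n·τ_n − τ_data·x̄)/τ₀ = (579.7068·0.035571 − 0.034356·590.0) / 0.001215 = 0.350711/0.001215 ≈ 288.7.

μ₀ = 288.7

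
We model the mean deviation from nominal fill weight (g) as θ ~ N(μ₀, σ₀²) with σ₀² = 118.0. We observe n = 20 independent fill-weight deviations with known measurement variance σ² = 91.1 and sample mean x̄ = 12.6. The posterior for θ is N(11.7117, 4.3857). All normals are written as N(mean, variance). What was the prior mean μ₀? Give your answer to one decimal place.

With known observation variance, the Normal–Normal posterior has precision τ_n = τ₀ + n/σ² and mean μ_n = (τ₀μ₀ + (n/σ²)x̄)/τ_n.
Here τ₀ = 1/118.0 = 0.008475 and τ_data = 20/91.1 = 0.219539, so τ_n = 0.228014.
Rearranging for μ₀: μ₀ = (μ_n·τ_n − τ_data·x̄)/τ₀ = (11.7117·0.228014 − 0.219539·12.6) / 0.008475 = -0.095760/0.008475 ≈ -11.3.

μ₀ = -11.3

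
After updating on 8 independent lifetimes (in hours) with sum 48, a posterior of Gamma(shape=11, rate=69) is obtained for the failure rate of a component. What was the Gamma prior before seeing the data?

Gamma(shape=3, rate=21)

Gamma–exponential conjugacy: posterior shape = α + n, posterior rate = β + Σtᵢ.
So α = 11 − 8 = 3 and β = 69 − 48 = 21.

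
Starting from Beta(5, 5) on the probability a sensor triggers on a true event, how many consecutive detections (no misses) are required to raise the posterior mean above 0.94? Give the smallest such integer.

k = 74

After k detections and 0 misses the posterior is Beta(5+k, 5), with mean (5+k)/(5+5+k).
Set (5+k)/(10+k) > 0.94 and solve: k > (0.94·10 − 5)/(1 − 0.94) = 73.333.
The smallest integer exceeding 73.333 is 74.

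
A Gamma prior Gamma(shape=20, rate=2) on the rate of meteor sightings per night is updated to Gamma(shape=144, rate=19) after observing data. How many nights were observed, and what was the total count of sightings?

n = 17 nights with total 124 sightings

A Gamma(α, β) prior (rate parametrization) on a Poisson rate with n observations summing to S gives posterior Gamma(α+S, β+n).
Matching: Σxᵢ = 144 − 20 = 124 and n = 19 − 2 = 17.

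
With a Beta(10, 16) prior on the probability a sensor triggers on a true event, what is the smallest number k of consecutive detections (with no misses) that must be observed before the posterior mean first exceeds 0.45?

After k detections and 0 misses the posterior is Beta(10+k, 16), with mean (10+k)/(10+16+k).
Set (10+k)/(26+k) > 0.45 and solve: k > (0.45·26 − 10)/(1 − 0.45) = 3.091.
The smallest integer exceeding 3.091 is 4.

k = 4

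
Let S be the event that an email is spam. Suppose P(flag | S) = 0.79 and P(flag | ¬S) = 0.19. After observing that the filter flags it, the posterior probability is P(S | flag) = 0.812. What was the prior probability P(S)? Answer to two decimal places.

P(S) = 0.51

Bayes' rule in odds form gives O(S|E) = O(S)·[P(E|S)/P(E|¬S)], hence O(S) = O(S|E)/LR.
Posterior odds = 0.812/(1−0.812) = 4.3191. LR = 0.79/0.19 = 4.1579.
Prior odds = 4.3191/4.1579 = 1.0388, so P(S) = 1.0388/(1+1.0388) ≈ 0.51.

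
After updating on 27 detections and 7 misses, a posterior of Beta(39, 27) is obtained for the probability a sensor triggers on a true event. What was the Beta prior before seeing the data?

Beta(12, 20)

Under Beta–binomial conjugacy the posterior parameters are (α+s, β+f).
So α = 39 − 27 = 12 and β = 27 − 7 = 20.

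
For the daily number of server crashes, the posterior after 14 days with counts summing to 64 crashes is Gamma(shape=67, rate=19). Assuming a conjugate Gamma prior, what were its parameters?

A Gamma(α, β) prior (rate parametrization) on a Poisson rate with n observations summing to S gives posterior Gamma(α+S, β+n).
So α = 67 − 64 = 3 and β = 19 − 14 = 5.

Gamma(shape=3, rate=5)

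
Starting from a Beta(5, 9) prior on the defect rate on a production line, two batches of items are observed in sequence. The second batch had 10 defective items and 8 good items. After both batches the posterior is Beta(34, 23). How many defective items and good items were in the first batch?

Because Beta–binomial updating is additive in the counts, the combined data contributed (α_post−α_prior, β_post−β_prior) successes and failures.
Total across both batches: 34−5=29 defective items, 23−9=14 good items.
Subtract the second batch: 29−10=19 defective items and 14−8=6 good items.

19 defective items and 6 good items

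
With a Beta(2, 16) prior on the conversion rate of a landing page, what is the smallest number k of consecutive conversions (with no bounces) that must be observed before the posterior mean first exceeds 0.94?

After k conversions and 0 bounces the posterior is Beta(2+k, 16), with mean (2+k)/(2+16+k).
Set (2+k)/(18+k) > 0.94 and solve: k > (0.94·18 − 2)/(1 − 0.94) = 248.667.
The smallest integer exceeding 248.667 is 249.

k = 249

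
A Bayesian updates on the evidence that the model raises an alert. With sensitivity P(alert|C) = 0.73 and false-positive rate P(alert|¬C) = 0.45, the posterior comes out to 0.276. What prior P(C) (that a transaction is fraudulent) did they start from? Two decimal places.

P(C) = 0.19

Bayes' rule in odds form gives O(C|E) = O(C)·[P(E|C)/P(E|¬C)], hence O(C) = O(C|E)/LR.
Posterior odds = 0.276/(1−0.276) = 0.3812. LR = 0.73/0.45 = 1.6222.
Prior odds = 0.3812/1.6222 = 0.2350, so P(C) = 0.2350/(1+0.2350) ≈ 0.19.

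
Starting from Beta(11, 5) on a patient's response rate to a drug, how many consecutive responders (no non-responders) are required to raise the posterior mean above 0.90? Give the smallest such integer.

k = 35

After k responders and 0 non-responders the posterior is Beta(11+k, 5), with mean (11+k)/(11+5+k).
Set (11+k)/(16+k) > 0.90 and solve: k > (0.90·16 − 11)/(1 − 0.90) = 34.000.
The smallest integer exceeding 34.000 is 35.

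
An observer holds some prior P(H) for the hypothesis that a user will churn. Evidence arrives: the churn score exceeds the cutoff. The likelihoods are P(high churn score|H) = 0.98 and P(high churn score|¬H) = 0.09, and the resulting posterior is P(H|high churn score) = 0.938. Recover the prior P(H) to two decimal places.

In odds form, posterior odds = prior odds × likelihood ratio, so prior odds = posterior odds ÷ LR.
Posterior odds = 0.938/(1−0.938) = 15.1290. LR = 0.98/0.09 = 10.8889.
Prior odds = 15.1290/10.8889 = 1.3894, so P(H) = 1.3894/(1+1.3894) ≈ 0.58.

P(H) = 0.58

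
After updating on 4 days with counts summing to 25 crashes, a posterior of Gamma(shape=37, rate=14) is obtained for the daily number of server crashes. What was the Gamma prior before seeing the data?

Gamma–Poisson conjugacy: posterior shape = α + Σxᵢ, posterior rate = β + n.
So α = 37 − 25 = 12 and β = 14 − 4 = 10.

Gamma(shape=12, rate=10)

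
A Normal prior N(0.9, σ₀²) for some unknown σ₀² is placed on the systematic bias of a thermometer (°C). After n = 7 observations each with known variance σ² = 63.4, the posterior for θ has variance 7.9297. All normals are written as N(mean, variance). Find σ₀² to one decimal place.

Posterior precision equals prior precision plus data precision: 1/σ_n² = 1/σ₀² + n/σ².
So 1/σ₀² = 1/7.9297 − 7/63.4 = 0.126108 − 0.110410 = 0.015698.
Hence σ₀² = 1/0.015698 ≈ 63.7.

σ₀² = 63.7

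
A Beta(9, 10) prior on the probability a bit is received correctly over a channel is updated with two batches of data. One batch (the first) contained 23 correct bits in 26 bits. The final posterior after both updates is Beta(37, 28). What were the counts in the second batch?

Sequential conjugate updates are equivalent to a single update on the pooled data, so total successes = posterior α − prior α and total failures = posterior β − prior β.
Total across both batches: 37−9=28 correct bits, 28−10=18 errors.
Subtract the first batch: 28−23=5 correct bits and 18−3=15 errors.

5 correct bits and 15 errors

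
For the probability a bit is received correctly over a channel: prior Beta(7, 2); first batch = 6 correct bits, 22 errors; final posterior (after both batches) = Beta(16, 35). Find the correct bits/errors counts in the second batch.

Sequential conjugate updates are equivalent to a single update on the pooled data, so total successes = posterior α − prior α and total failures = posterior β − prior β.
Total across both batches: 16−7=9 correct bits, 35−2=33 errors.
Subtract the first batch: 9−6=3 correct bits and 33−22=11 errors.

3 correct bits and 11 errors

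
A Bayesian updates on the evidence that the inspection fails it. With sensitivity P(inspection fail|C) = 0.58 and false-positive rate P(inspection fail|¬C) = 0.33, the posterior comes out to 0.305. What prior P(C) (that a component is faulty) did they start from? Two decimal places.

Bayes' rule in odds form gives O(C|E) = O(C)·[P(E|C)/P(E|¬C)], hence O(C) = O(C|E)/LR.
Posterior odds = 0.305/(1−0.305) = 0.4388. LR = 0.58/0.33 = 1.7576.
Prior odds = 0.4388/1.7576 = 0.2497, so P(C) = 0.2497/(1+0.2497) ≈ 0.20.

P(C) = 0.20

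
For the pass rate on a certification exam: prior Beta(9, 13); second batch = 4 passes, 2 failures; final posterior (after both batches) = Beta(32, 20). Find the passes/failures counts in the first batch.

19 passes and 5 failures

Because Beta–binomial updating is additive in the counts, the combined data contributed (α_post−α_prior, β_post−β_prior) successes and failures.
Total across both batches: 32−9=23 passes, 20−13=7 failures.
Subtract the second batch: 23−4=19 passes and 7−2=5 failures.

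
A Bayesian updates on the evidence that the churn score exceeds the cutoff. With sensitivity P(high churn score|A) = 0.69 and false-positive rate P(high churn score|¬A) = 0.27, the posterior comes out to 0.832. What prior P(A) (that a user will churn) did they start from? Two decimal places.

Bayes' rule in odds form gives O(A|E) = O(A)·[P(E|A)/P(E|¬A)], hence O(A) = O(A|E)/LR.
Posterior odds = 0.832/(1−0.832) = 4.9524. LR = 0.69/0.27 = 2.5556.
Prior odds = 4.9524/2.5556 = 1.9379, so P(A) = 1.9379/(1+1.9379) ≈ 0.66.

P(A) = 0.66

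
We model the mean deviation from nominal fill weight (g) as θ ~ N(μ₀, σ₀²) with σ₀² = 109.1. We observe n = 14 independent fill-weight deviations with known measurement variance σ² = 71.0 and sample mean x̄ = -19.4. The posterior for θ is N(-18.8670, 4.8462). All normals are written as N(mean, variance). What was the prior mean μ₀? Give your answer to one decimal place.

μ₀ = -7.4

The posterior mean is a precision-weighted average: μ_n = (τ₀μ₀ + τ_data·x̄)/(τ₀+τ_data), with τ₀=1/σ₀² and τ_data=n/σ².
Here τ₀ = 1/109.1 = 0.009166 and τ_data = 14/71.0 = 0.197183, so τ_n = 0.206349.
Rearranging for μ₀: μ₀ = (μ_n·τ_n − τ_data·x̄)/τ₀ = (-18.8670·0.206349 − 0.197183·-19.4) / 0.009166 = -0.067836/0.009166 ≈ -7.4.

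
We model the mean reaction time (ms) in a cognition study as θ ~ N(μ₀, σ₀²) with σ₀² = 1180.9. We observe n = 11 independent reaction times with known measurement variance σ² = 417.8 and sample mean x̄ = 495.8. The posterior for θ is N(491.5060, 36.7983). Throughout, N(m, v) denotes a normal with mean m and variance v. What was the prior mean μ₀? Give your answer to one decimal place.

μ₀ = 358.0

The posterior mean is a precision-weighted average: μ_n = (τ₀μ₀ + τ_data·x̄)/(τ₀+τ_data), with τ₀=1/σ₀² and τ_data=n/σ².
Here τ₀ = 1/1180.9 = 0.000847 and τ_data = 11/417.8 = 0.026328, so τ_n = 0.027175.
Rearranging for μ₀: μ₀ = (μ_n·τ_n − τ_data·x̄)/τ₀ = (491.5060·0.027175 − 0.026328·495.8) / 0.000847 = 0.303253/0.000847 ≈ 358.0.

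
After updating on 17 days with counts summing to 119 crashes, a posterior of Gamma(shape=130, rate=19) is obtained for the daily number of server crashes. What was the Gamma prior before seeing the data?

Gamma–Poisson conjugacy: posterior shape = α + Σxᵢ, posterior rate = β + n.
So α = 130 − 119 = 11 and β = 19 − 17 = 2.

Gamma(shape=11, rate=2)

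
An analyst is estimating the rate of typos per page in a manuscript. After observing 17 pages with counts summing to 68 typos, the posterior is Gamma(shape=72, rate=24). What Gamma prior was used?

Gamma–Poisson conjugacy: posterior shape = α + Σxᵢ, posterior rate = β + n.
So α = 72 − 68 = 4 and β = 24 − 17 = 7.

Gamma(shape=4, rate=7)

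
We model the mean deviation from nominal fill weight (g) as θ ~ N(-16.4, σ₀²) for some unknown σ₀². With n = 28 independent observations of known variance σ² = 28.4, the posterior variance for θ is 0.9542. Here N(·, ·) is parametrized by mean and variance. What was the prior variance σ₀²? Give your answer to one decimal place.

For the Normal–Normal model with known σ², precisions add: τ_n = τ₀ + n/σ².
So 1/σ₀² = 1/0.9542 − 28/28.4 = 1.047998 − 0.985915 = 0.062083.
Hence σ₀² = 1/0.062083 ≈ 16.1.

σ₀² = 16.1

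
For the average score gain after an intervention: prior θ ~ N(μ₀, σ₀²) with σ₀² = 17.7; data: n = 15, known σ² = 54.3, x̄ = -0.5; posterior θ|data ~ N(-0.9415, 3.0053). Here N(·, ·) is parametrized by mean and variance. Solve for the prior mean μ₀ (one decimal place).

μ₀ = -3.1

The posterior mean is a precision-weighted average: μ_n = (τ₀μ₀ + τ_data·x̄)/(τ₀+τ_data), with τ₀=1/σ₀² and τ_data=n/σ².
Here τ₀ = 1/17.7 = 0.056497 and τ_data = 15/54.3 = 0.276243, so τ_n = 0.332740.
Rearranging for μ₀: μ₀ = (μ_n·τ_n − τ_data·x̄)/τ₀ = (-0.9415·0.332740 − 0.276243·-0.5) / 0.056497 = -0.175153/0.056497 ≈ -3.1.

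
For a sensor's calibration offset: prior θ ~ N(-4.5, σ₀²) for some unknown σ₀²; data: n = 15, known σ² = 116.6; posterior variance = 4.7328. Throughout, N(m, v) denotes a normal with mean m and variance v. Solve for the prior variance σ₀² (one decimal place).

σ₀² = 12.1

Posterior precision equals prior precision plus data precision: 1/σ_n² = 1/σ₀² + n/σ².
So 1/σ₀² = 1/4.7328 − 15/116.6 = 0.211291 − 0.128645 = 0.082646.
Hence σ₀² = 1/0.082646 ≈ 12.1.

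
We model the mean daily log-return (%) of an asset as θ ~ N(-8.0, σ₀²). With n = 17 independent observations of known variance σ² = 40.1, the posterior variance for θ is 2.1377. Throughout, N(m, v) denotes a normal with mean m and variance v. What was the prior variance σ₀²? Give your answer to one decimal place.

Posterior precision equals prior precision plus data precision: 1/σ_n² = 1/σ₀² + n/σ².
So 1/σ₀² = 1/2.1377 − 17/40.1 = 0.467792 − 0.423940 = 0.043852.
Hence σ₀² = 1/0.043852 ≈ 22.8.

σ₀² = 22.8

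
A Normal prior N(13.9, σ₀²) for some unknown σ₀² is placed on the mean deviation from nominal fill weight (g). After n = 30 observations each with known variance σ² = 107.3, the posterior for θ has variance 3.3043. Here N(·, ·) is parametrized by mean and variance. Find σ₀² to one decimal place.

For the Normal–Normal model with known σ², precisions add: τ_n = τ₀ + n/σ².
So 1/σ₀² = 1/3.3043 − 30/107.3 = 0.302636 − 0.279590 = 0.023046.
Hence σ₀² = 1/0.023046 ≈ 43.4.

σ₀² = 43.4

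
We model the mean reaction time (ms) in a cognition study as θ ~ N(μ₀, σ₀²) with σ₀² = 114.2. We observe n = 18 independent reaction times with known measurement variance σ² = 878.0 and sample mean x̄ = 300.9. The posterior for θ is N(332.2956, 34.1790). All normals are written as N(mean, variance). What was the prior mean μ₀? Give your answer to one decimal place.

With known observation variance, the Normal–Normal posterior has precision τ_n = τ₀ + n/σ² and mean μ_n = (τ₀μ₀ + (n/σ²)x̄)/τ_n.
Here τ₀ = 1/114.2 = 0.008757 and τ_data = 18/878.0 = 0.020501, so τ_n = 0.029258.
Rearranging for μ₀: μ₀ = (μ_n·τ_n − τ_data·x̄)/τ₀ = (332.2956·0.029258 − 0.020501·300.9) / 0.008757 = 3.553554/0.008757 ≈ 405.8.

μ₀ = 405.8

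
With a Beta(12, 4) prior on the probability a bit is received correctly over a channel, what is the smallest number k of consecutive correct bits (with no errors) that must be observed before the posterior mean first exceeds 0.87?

After k correct bits and 0 errors the posterior is Beta(12+k, 4), with mean (12+k)/(12+4+k).
Set (12+k)/(16+k) > 0.87 and solve: k > (0.87·16 − 12)/(1 − 0.87) = 14.769.
The smallest integer exceeding 14.769 is 15.

k = 15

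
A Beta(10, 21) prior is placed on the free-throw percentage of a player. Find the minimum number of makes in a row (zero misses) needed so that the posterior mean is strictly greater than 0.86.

k = 120

After k makes and 0 misses the posterior is Beta(10+k, 21), with mean (10+k)/(10+21+k).
Set (10+k)/(31+k) > 0.86 and solve: k > (0.86·31 − 10)/(1 − 0.86) = 119.000.
The smallest integer exceeding 119.000 is 120, and checking k=120: (130)/(151) = 0.8609 > 0.86.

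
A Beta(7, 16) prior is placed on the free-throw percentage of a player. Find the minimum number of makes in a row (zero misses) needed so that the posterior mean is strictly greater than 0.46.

k = 7

After k makes and 0 misses the posterior is Beta(7+k, 16), with mean (7+k)/(7+16+k).
Set (7+k)/(23+k) > 0.46 and solve: k > (0.46·23 − 7)/(1 − 0.46) = 6.630.
The smallest integer exceeding 6.630 is 7.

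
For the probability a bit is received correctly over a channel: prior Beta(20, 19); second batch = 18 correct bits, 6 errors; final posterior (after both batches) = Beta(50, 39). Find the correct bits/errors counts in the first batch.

Sequential conjugate updates are equivalent to a single update on the pooled data, so total successes = posterior α − prior α and total failures = posterior β − prior β.
Total across both batches: 50−20=30 correct bits, 39−19=20 errors.
Subtract the second batch: 30−18=12 correct bits and 20−6=14 errors.

12 correct bits and 14 errors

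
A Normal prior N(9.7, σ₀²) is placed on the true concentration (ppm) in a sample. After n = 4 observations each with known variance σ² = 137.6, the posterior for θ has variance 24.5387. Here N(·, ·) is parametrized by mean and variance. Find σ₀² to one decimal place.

σ₀² = 85.6

Posterior precision equals prior precision plus data precision: 1/σ_n² = 1/σ₀² + n/σ².
So 1/σ₀² = 1/24.5387 − 4/137.6 = 0.040752 − 0.029070 = 0.011682.
Hence σ₀² = 1/0.011682 ≈ 85.6.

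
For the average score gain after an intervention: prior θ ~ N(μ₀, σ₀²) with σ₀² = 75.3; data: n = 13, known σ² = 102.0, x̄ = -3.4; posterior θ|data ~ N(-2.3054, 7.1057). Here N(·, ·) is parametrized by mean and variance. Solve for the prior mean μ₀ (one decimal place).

μ₀ = 8.2

The posterior mean is a precision-weighted average: μ_n = (τ₀μ₀ + τ_data·x̄)/(τ₀+τ_data), with τ₀=1/σ₀² and τ_data=n/σ².
Here τ₀ = 1/75.3 = 0.013280 and τ_data = 13/102.0 = 0.127451, so τ_n = 0.140731.
Rearranging for μ₀: μ₀ = (μ_n·τ_n − τ_data·x̄)/τ₀ = (-2.3054·0.140731 − 0.127451·-3.4) / 0.013280 = 0.108892/0.013280 ≈ 8.2.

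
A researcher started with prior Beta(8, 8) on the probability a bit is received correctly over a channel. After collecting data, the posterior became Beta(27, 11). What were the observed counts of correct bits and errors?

19 correct bits and 3 errors

Beta is conjugate to the binomial likelihood: posterior = Beta(α+s, β+f).
So s = 27 − 8 = 19 and f = 11 − 8 = 3.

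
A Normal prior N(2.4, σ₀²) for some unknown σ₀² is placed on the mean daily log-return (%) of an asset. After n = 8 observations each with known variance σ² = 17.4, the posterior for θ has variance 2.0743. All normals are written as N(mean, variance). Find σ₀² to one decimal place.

For the Normal–Normal model with known σ², precisions add: τ_n = τ₀ + n/σ².
So 1/σ₀² = 1/2.0743 − 8/17.4 = 0.482090 − 0.459770 = 0.022320.
Hence σ₀² = 1/0.022320 ≈ 44.8.

σ₀² = 44.8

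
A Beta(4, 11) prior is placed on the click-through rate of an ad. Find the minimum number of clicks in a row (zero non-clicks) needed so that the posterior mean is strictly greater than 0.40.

k = 4

After k clicks and 0 non-clicks the posterior is Beta(4+k, 11), with mean (4+k)/(4+11+k).
Set (4+k)/(15+k) > 0.40 and solve: k > (0.40·15 − 4)/(1 − 0.40) = 3.333.
The smallest integer exceeding 3.333 is 4.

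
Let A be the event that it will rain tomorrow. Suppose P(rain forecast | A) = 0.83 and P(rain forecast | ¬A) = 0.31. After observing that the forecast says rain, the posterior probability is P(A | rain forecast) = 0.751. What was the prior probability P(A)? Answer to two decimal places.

Bayes' rule in odds form gives O(A|E) = O(A)·[P(E|A)/P(E|¬A)], hence O(A) = O(A|E)/LR.
Posterior odds = 0.751/(1−0.751) = 3.0161. LR = 0.83/0.31 = 2.6774.
Prior odds = 3.0161/2.6774 = 1.1265, so P(A) = 1.1265/(1+1.1265) ≈ 0.53.

P(A) = 0.53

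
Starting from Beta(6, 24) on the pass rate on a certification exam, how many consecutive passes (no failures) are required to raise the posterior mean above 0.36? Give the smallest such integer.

k = 8

After k passes and 0 failures the posterior is Beta(6+k, 24), with mean (6+k)/(6+24+k).
Set (6+k)/(30+k) > 0.36 and solve: k > (0.36·30 − 6)/(1 − 0.36) = 7.500.
The smallest integer exceeding 7.500 is 8.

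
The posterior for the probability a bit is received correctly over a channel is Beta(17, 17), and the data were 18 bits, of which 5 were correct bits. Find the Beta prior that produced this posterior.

Beta(12, 4)

Beta is conjugate to the binomial likelihood: posterior = Beta(a+s, b+f).
Subtract the data counts: 17−5=12, 17−13=4.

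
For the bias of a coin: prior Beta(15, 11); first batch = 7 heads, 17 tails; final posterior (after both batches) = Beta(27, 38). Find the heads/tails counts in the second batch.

Sequential conjugate updates are equivalent to a single update on the pooled data, so total successes = posterior α − prior α and total failures = posterior β − prior β.
Total across both batches: 27−15=12 heads, 38−11=27 tails.
Subtract the first batch: 12−7=5 heads and 27−17=10 tails.

5 heads and 10 tails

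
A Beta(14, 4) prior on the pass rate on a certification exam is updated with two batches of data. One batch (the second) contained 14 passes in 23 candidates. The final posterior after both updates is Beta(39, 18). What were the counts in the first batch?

Because Beta–binomial updating is additive in the counts, the combined data contributed (α_post−α_prior, β_post−β_prior) successes and failures.
Total across both batches: 39−14=25 passes, 18−4=14 failures.
Subtract the second batch: 25−14=11 passes and 14−9=5 failures.

11 passes and 5 failures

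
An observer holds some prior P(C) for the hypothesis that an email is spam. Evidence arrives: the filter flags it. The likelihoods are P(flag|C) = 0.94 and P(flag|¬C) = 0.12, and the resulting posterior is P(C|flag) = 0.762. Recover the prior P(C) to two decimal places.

Bayes' rule in odds form gives O(C|E) = O(C)·[P(E|C)/P(E|¬C)], hence O(C) = O(C|E)/LR.
Posterior odds = 0.762/(1−0.762) = 3.2017. LR = 0.94/0.12 = 7.8333.
Prior odds = 3.2017/7.8333 = 0.4087, so P(C) = 0.4087/(1+0.4087) ≈ 0.29.

P(C) = 0.29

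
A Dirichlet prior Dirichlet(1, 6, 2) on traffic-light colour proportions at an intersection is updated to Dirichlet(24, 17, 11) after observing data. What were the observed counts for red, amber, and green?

counts (23, 11, 9)

For a Dirichlet(α) prior with multinomial counts c, the posterior is Dirichlet(α + c) componentwise.
Counts are posterior − prior componentwise: 24−1=23, 17−6=11, 11−2=9.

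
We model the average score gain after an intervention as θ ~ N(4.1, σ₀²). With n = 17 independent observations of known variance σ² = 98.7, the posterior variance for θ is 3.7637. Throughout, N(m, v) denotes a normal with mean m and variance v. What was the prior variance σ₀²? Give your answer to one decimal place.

σ₀² = 10.7

For the Normal–Normal model with known σ², precisions add: τ_n = τ₀ + n/σ².
So 1/σ₀² = 1/3.7637 − 17/98.7 = 0.265696 − 0.172239 = 0.093457.
Hence σ₀² = 1/0.093457 ≈ 10.7.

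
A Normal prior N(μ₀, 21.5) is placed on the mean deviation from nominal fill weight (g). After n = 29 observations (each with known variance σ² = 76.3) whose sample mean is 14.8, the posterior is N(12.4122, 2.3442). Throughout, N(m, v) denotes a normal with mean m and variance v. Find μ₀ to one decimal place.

With known observation variance, the Normal–Normal posterior has precision τ_n = τ₀ + n/σ² and mean μ_n = (τ₀μ₀ + (n/σ²)x̄)/τ_n.
Here τ₀ = 1/21.5 = 0.046512 and τ_data = 29/76.3 = 0.380079, so τ_n = 0.426591.
Rearranging for μ₀: μ₀ = (μ_n·τ_n − τ_data·x̄)/τ₀ = (12.4122·0.426591 − 0.380079·14.8) / 0.046512 = -0.330236/0.046512 ≈ -7.1.

μ₀ = -7.1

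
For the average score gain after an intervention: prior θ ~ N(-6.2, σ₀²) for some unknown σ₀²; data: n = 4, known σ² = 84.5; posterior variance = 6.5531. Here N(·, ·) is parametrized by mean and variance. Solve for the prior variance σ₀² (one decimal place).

Posterior precision equals prior precision plus data precision: 1/σ_n² = 1/σ₀² + n/σ².
So 1/σ₀² = 1/6.5531 − 4/84.5 = 0.152600 − 0.047337 = 0.105263.
Hence σ₀² = 1/0.105263 ≈ 9.5.

σ₀² = 9.5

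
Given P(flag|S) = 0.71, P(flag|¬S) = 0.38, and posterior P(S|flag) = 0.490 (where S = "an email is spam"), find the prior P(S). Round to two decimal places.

Bayes' rule in odds form gives O(S|E) = O(S)·[P(E|S)/P(E|¬S)], hence O(S) = O(S|E)/LR.
Posterior odds = 0.490/(1−0.490) = 0.9608. LR = 0.71/0.38 = 1.8684.
Prior odds = 0.9608/1.8684 = 0.5142, so P(S) = 0.5142/(1+0.5142) ≈ 0.34.

P(S) = 0.34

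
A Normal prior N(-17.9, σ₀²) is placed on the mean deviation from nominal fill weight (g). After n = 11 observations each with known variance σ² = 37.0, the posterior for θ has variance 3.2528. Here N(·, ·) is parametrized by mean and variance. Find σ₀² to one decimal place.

σ₀² = 98.7

For the Normal–Normal model with known σ², precisions add: τ_n = τ₀ + n/σ².
So 1/σ₀² = 1/3.2528 − 11/37.0 = 0.307427 − 0.297297 = 0.010130.
Hence σ₀² = 1/0.010130 ≈ 98.7.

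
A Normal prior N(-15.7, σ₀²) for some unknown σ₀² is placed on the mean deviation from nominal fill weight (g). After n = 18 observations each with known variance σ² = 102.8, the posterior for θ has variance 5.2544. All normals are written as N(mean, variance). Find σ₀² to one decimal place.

For the Normal–Normal model with known σ², precisions add: τ_n = τ₀ + n/σ².
So 1/σ₀² = 1/5.2544 − 18/102.8 = 0.190317 − 0.175097 = 0.015220.
Hence σ₀² = 1/0.015220 ≈ 65.7.

σ₀² = 65.7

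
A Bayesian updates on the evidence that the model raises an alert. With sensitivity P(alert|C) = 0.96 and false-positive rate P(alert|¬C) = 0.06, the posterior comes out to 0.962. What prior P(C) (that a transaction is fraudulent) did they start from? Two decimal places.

Bayes' rule in odds form gives O(C|E) = O(C)·[P(E|C)/P(E|¬C)], hence O(C) = O(C|E)/LR.
Posterior odds = 0.962/(1−0.962) = 25.3158. LR = 0.96/0.06 = 16.0000.
Prior odds = 25.3158/16.0000 = 1.5822, so P(C) = 1.5822/(1+1.5822) ≈ 0.61.

P(C) = 0.61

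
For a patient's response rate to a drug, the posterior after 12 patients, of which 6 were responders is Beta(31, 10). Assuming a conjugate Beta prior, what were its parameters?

Beta(25, 4)

A Beta(α, β) prior with s successes and f failures in binomial data gives a Beta(α+s, β+f) posterior.
So α = 31 − 6 = 25 and β = 10 − 6 = 4.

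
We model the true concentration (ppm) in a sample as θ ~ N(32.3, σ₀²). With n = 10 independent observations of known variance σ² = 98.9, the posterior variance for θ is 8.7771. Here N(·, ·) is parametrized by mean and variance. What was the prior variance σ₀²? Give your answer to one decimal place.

σ₀² = 78.0

Posterior precision equals prior precision plus data precision: 1/σ_n² = 1/σ₀² + n/σ².
So 1/σ₀² = 1/8.7771 − 10/98.9 = 0.113933 − 0.101112 = 0.012821.
Hence σ₀² = 1/0.012821 ≈ 78.0.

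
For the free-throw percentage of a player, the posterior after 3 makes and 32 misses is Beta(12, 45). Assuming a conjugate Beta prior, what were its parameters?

Beta(9, 13)

A Beta(α, β) prior with s successes and f failures in binomial data gives a Beta(α+s, β+f) posterior.
So α = 12 − 3 = 9 and β = 45 − 32 = 13.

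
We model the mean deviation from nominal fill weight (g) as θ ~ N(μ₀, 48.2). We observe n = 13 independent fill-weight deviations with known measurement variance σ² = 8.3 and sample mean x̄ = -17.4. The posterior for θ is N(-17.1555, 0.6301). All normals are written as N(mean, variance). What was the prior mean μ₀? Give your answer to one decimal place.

μ₀ = 1.3

With known observation variance, the Normal–Normal posterior has precision τ_n = τ₀ + n/σ² and mean μ_n = (τ₀μ₀ + (n/σ²)x̄)/τ_n.
Here τ₀ = 1/48.2 = 0.020747 and τ_data = 13/8.3 = 1.566265, so τ_n = 1.587012.
Rearranging for μ₀: μ₀ = (μ_n·τ_n − τ_data·x̄)/τ₀ = (-17.1555·1.587012 − 1.566265·-17.4) / 0.020747 = 0.027027/0.020747 ≈ 1.3.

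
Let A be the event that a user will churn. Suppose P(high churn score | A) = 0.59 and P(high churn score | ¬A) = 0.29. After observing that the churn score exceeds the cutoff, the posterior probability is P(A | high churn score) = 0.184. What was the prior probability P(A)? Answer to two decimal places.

P(A) = 0.10

Bayes' rule in odds form gives O(A|E) = O(A)·[P(E|A)/P(E|¬A)], hence O(A) = O(A|E)/LR.
Posterior odds = 0.184/(1−0.184) = 0.2255. LR = 0.59/0.29 = 2.0345.
Prior odds = 0.2255/2.0345 = 0.1108, so P(A) = 0.1108/(1+0.1108) ≈ 0.10.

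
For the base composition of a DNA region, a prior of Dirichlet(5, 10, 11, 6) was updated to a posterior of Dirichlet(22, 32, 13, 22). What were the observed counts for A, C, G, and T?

For a Dirichlet(α) prior with multinomial counts c, the posterior is Dirichlet(α + c) componentwise.
Counts are posterior − prior componentwise: 22−5=17, 32−10=22, 13−11=2, 22−6=16.

counts (17, 22, 2, 16)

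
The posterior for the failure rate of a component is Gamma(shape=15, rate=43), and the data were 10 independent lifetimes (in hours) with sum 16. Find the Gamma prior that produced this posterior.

Gamma–exponential conjugacy: posterior shape = α + n, posterior rate = β + Σtᵢ.
So α = 15 − 10 = 5 and β = 43 − 16 = 27.

Gamma(shape=5, rate=27)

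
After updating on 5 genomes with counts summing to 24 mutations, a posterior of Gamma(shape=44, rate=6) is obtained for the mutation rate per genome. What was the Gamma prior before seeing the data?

Gamma(shape=20, rate=1)

Gamma–Poisson conjugacy: posterior shape = α + Σxᵢ, posterior rate = β + n.
So α = 44 − 24 = 20 and β = 6 − 5 = 1.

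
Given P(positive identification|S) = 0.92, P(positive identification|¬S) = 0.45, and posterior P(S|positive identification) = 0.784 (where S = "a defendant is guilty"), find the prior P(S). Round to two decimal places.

In odds form, posterior odds = prior odds × likelihood ratio, so prior odds = posterior odds ÷ LR.
Posterior odds = 0.784/(1−0.784) = 3.6296. LR = 0.92/0.45 = 2.0444.
Prior odds = 3.6296/2.0444 = 1.7754, so P(S) = 1.7754/(1+1.7754) ≈ 0.64.

P(S) = 0.64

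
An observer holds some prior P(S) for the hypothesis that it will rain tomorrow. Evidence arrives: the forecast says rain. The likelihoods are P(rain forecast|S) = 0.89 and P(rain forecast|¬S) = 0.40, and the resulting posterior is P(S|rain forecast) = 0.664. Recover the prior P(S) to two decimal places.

P(S) = 0.47

In odds form, posterior odds = prior odds × likelihood ratio, so prior odds = posterior odds ÷ LR.
Posterior odds = 0.664/(1−0.664) = 1.9762. LR = 0.89/0.40 = 2.2250.
Prior odds = 1.9762/2.2250 = 0.8882, so P(S) = 0.8882/(1+0.8882) ≈ 0.47.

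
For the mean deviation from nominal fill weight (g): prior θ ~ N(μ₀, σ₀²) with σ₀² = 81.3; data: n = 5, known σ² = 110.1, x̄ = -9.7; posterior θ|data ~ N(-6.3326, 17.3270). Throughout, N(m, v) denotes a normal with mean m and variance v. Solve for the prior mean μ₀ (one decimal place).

The posterior mean is a precision-weighted average: μ_n = (τ₀μ₀ + τ_data·x̄)/(τ₀+τ_data), with τ₀=1/σ₀² and τ_data=n/σ².
Here τ₀ = 1/81.3 = 0.012300 and τ_data = 5/110.1 = 0.045413, so τ_n = 0.057713.
Rearranging for μ₀: μ₀ = (μ_n·τ_n − τ_data·x̄)/τ₀ = (-6.3326·0.057713 − 0.045413·-9.7) / 0.012300 = 0.075033/0.012300 ≈ 6.1.

μ₀ = 6.1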